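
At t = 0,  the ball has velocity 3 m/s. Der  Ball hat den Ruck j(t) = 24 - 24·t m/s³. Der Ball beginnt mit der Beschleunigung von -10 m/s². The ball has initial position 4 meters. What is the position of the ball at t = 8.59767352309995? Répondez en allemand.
Wir müssen die Stammfunktion unserer Gleichung für den Ruck j(t) = 24 - 24·t 3-mal finden. Mit ∫j(t)dt und Anwendung von a(0) = -10, finden wir a(t) = -12·t^2 + 24·t - 10. Mit ∫a(t)dt und Anwendung von v(0) = 3, finden wir v(t) = -4·t^3 + 12·t^2 - 10·t + 3. Durch Integration von der Geschwindigkeit und Verwendung der Anfangsbedingung x(0) = 4, erhalten wir x(t) = -t^4 + 4·t^3 - 5·t^2 + 3·t + 4. Aus der Gleichung für die Position x(t) = -t^4 + 4·t^3 - 5·t^2 + 3·t + 4, setzen wir t = 8.59767352309995 ein und erhalten x = -3261.81208879000.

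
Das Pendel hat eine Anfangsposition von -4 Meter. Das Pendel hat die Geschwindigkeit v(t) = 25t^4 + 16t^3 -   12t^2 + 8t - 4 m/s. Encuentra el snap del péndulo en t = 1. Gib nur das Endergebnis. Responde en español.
El snap en t = 1 es s = 696.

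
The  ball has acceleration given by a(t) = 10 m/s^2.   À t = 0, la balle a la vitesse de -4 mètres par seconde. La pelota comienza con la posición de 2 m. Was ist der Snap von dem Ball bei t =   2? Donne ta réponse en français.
En partant de l'accélération a(t) = 10, nous prenons 2 dérivées. La dérivée de l'accélération donne le jerk: j(t) = 0. En dérivant le jerk, nous obtenons le snap: s(t) = 0. De l'équation du snap s(t) = 0, nous substituons t = 2 pour obtenir s = 0.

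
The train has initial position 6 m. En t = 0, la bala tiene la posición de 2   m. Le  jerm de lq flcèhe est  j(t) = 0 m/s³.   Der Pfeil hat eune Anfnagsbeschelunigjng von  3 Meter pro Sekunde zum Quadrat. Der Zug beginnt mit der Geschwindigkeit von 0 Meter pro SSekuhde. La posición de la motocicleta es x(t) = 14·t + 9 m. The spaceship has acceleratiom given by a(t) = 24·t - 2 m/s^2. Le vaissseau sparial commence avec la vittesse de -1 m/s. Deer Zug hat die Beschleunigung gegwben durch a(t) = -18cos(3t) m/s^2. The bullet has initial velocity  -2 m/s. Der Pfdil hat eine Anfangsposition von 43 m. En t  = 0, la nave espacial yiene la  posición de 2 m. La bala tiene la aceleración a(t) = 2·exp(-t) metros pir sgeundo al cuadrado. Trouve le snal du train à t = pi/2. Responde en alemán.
Um dies zu lösen, müssen wir 2 Ableitungen unserer Gleichung für die Beschleunigung a(t) = -18·cos(3·t) nehmen. Die Ableitung von der Beschleunigung ergibt den Ruck: j(t) = 54·sin(3·t). Mit d/dt von j(t) finden wir s(t) = 162·cos(3·t). Aus der Gleichung für den Snap s(t) = 162·cos(3·t), setzen wir t = pi/2 ein und erhalten s = 0.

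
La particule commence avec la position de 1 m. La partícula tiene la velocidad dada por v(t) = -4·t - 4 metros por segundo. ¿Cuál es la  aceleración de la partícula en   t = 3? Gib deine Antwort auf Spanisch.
Para resolver esto, necesitamos tomar 1 derivada de nuestra ecuación de la velocidad v(t) = -4·t - 4. Derivando la velocidad, obtenemos la aceleración: a(t) = -4. De la ecuación de la aceleración a(t) = -4, sustituimos t = 3 para obtener a = -4.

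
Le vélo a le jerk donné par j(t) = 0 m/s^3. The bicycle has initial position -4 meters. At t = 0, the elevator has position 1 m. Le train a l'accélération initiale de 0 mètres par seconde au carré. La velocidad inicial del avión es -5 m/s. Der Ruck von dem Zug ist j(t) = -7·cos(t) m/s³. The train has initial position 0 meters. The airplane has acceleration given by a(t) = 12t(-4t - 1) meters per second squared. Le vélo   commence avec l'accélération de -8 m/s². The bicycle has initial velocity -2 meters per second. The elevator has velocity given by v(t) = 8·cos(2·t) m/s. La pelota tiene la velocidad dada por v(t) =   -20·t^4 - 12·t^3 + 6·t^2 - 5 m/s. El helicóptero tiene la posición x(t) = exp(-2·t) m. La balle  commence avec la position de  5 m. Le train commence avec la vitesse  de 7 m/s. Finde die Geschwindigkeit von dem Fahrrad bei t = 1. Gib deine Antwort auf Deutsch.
Um dies zu lösen, müssen wir 2 Stammfunktionen unserer Gleichung für den Ruck j(t) = 0 finden. Die Stammfunktion von dem Ruck ist die Beschleunigung. Mit a(0) = -8 erhalten wir a(t) = -8. Durch Integration von der Beschleunigung und Verwendung der Anfangsbedingung v(0) = -2, erhalten wir v(t) = -8·t - 2. Aus der Gleichung für die Geschwindigkeit v(t) = -8·t - 2, setzen wir t = 1 ein und erhalten v = -10.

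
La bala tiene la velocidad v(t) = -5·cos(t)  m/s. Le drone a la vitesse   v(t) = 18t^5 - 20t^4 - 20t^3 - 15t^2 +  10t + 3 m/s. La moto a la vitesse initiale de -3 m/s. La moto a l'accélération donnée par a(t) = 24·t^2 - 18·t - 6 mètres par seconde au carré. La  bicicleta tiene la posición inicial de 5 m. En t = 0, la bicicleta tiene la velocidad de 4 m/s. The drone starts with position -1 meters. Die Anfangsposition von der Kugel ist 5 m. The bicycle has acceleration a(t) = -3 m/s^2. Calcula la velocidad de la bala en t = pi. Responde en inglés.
From the given velocity equation v(t) = -5·cos(t), we substitute t = pi to get v = 5.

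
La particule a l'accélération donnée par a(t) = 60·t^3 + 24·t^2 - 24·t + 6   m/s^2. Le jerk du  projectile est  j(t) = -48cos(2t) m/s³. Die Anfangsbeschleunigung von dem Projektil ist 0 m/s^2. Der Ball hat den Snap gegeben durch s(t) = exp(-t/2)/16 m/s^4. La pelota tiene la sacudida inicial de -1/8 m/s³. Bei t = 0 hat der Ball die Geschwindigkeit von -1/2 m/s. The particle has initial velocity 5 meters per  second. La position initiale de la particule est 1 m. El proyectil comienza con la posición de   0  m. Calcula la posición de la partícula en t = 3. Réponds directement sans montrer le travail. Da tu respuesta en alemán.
x(3) = 826.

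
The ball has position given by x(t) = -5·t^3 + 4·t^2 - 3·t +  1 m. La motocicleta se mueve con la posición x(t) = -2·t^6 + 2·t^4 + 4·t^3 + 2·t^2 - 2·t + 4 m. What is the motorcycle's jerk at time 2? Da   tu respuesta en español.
Para resolver esto, necesitamos tomar 3 derivadas de nuestra ecuación de la posición x(t) = -2·t^6 + 2·t^4 + 4·t^3 + 2·t^2 - 2·t + 4. La derivada de la posición da la velocidad: v(t) = -12·t^5 + 8·t^3 + 12·t^2 + 4·t - 2. Tomando d/dt de v(t), encontramos a(t) = -60·t^4 + 24·t^2 + 24·t + 4. Derivando la aceleración, obtenemos la sacudida: j(t) = -240·t^3 + 48·t + 24. Usando j(t) = -240·t^3 + 48·t + 24 y sustituyendo t = 2, encontramos j = -1800.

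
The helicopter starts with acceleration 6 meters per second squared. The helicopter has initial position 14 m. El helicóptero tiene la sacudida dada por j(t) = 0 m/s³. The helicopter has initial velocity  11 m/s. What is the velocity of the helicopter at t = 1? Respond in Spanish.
Debemos encontrar la integral de nuestra ecuación de la sacudida j(t) = 0 2 veces. La integral de la sacudida es la aceleración. Usando a(0) = 6, obtenemos a(t) = 6. La antiderivada de la aceleración, con v(0) = 11, da la velocidad: v(t) = 6·t + 11. Usando v(t) = 6·t + 11 y sustituyendo t = 1, encontramos v = 17.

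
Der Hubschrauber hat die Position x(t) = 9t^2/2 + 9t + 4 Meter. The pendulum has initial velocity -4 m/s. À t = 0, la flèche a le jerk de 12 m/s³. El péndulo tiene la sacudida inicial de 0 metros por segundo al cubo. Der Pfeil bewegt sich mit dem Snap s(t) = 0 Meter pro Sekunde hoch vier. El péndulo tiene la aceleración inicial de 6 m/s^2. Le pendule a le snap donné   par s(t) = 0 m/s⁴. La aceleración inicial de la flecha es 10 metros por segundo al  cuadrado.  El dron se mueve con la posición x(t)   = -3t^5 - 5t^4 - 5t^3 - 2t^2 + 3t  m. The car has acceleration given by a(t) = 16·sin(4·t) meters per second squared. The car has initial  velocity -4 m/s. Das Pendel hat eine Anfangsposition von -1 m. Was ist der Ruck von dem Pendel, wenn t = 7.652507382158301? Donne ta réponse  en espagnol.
Debemos encontrar la antiderivada de nuestra ecuación del snap s(t) = 0 1 vez. Tomando ∫s(t)dt y aplicando j(0) = 0, encontramos j(t) = 0. Tenemos la sacudida j(t) = 0. Sustituyendo t = 7.652507382158301: j(7.652507382158301) = 0.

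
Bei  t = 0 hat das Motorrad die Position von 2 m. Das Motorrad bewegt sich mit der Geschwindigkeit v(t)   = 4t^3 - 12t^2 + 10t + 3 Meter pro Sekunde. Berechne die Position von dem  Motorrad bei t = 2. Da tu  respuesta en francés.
Nous devons trouver la primitive de notre équation de la vitesse v(t) = 4·t^3 - 12·t^2 + 10·t + 3 1 fois. La primitive de la vitesse est la position. En utilisant x(0) = 2, nous obtenons x(t) = t^4 - 4·t^3 + 5·t^2 + 3·t + 2. De l'équation de la position x(t) = t^4 - 4·t^3 + 5·t^2 + 3·t + 2, nous substituons t = 2 pour obtenir x = 12.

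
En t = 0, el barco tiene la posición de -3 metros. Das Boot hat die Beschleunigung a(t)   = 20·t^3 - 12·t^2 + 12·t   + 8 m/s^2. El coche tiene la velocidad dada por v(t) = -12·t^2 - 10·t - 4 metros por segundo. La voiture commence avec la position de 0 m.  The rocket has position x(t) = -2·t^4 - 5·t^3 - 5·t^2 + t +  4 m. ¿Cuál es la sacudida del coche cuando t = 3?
Partiendo de la velocidad v(t) = -12·t^2 - 10·t - 4, tomamos 2 derivadas. Tomando d/dt de v(t), encontramos a(t) = -24·t - 10. La derivada de la aceleración da la sacudida: j(t) = -24. Tenemos la sacudida j(t) = -24. Sustituyendo t = 3: j(3) = -24.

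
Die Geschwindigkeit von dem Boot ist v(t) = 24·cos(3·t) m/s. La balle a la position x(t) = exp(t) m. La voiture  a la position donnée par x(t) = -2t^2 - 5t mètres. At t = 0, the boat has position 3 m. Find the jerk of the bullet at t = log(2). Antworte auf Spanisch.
Para resolver esto, necesitamos tomar 3 derivadas de nuestra ecuación de la posición x(t) = exp(t). Tomando d/dt de x(t), encontramos v(t) = exp(t). La derivada de la velocidad da la aceleración: a(t) = exp(t). Derivando la aceleración, obtenemos la sacudida: j(t) = exp(t). Tenemos la sacudida j(t) = exp(t). Sustituyendo t = log(2): j(log(2)) = 2.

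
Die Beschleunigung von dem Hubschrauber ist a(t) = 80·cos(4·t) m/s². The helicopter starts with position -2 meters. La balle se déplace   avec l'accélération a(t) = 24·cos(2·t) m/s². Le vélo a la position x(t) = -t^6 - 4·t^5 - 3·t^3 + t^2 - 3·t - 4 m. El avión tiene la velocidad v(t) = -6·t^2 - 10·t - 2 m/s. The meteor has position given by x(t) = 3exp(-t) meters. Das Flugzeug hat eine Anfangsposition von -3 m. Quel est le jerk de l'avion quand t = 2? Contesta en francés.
Nous devons dériver notre équation de la vitesse v(t) = -6·t^2 - 10·t - 2 2 fois. En dérivant la vitesse, nous obtenons l'accélération: a(t) = -12·t - 10. La dérivée de l'accélération donne le jerk: j(t) = -12. De l'équation du jerk j(t) = -12, nous substituons t = 2 pour obtenir j = -12.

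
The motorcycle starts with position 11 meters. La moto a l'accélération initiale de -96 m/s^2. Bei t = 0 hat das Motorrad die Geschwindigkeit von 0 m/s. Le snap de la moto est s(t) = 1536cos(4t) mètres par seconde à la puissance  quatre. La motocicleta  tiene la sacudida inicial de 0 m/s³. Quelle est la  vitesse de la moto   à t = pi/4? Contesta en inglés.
To solve this, we need to take 3 integrals of our snap equation s(t) = 1536·cos(4·t). The integral of snap is jerk. Using j(0) = 0, we get j(t) = 384·sin(4·t). Finding the integral of j(t) and using a(0) = -96: a(t) = -96·cos(4·t). The antiderivative of acceleration is velocity. Using v(0) = 0, we get v(t) = -24·sin(4·t). We have velocity v(t) = -24·sin(4·t). Substituting t = pi/4: v(pi/4) = 0.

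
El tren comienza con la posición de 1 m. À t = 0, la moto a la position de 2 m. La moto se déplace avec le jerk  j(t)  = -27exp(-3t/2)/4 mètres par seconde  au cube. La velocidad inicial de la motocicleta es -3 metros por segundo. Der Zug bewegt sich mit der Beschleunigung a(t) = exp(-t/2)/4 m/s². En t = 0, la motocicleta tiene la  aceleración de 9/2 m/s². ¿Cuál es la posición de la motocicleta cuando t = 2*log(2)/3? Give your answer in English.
To find the answer, we compute 3 integrals of j(t) = -27·exp(-3·t/2)/4. The antiderivative of jerk, with a(0) = 9/2, gives acceleration: a(t) = 9·exp(-3·t/2)/2. The antiderivative of acceleration is velocity. Using v(0) = -3, we get v(t) = -3·exp(-3·t/2). Finding the integral of v(t) and using x(0) = 2: x(t) = 2·exp(-3·t/2). From the given position equation x(t) = 2·exp(-3·t/2), we substitute t = 2*log(2)/3 to get x = 1.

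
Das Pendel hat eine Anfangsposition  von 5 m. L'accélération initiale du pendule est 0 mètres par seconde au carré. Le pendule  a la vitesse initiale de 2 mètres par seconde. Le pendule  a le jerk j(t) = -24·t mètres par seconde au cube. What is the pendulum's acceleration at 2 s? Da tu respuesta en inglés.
We need to integrate our jerk equation j(t) = -24·t 1 time. Finding the antiderivative of j(t) and using a(0) = 0: a(t) = -12·t^2. We have acceleration a(t) = -12·t^2. Substituting t = 2: a(2) = -48.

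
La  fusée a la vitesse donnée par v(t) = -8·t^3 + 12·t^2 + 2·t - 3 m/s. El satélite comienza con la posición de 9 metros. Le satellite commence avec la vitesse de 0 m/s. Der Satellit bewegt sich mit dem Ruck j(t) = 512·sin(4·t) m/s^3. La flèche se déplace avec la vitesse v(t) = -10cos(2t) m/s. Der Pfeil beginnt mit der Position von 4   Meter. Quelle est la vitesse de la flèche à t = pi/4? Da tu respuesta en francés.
En utilisant v(t) = -10·cos(2·t) et en substituant t = pi/4, nous trouvons v = 0.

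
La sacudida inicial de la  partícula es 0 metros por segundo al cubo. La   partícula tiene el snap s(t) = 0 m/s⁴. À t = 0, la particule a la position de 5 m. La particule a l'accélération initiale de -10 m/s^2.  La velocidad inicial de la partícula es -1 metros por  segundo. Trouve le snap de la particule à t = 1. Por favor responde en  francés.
Nous avons le snap s(t) = 0. En substituant t = 1: s(1) = 0.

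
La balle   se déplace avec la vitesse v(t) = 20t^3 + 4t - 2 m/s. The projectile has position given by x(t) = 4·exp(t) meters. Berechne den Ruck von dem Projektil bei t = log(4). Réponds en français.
Nous devons dériver notre équation de la position x(t) = 4·exp(t) 3 fois. En prenant d/dt de x(t), nous trouvons v(t) = 4·exp(t). En dérivant la vitesse, nous obtenons l'accélération: a(t) = 4·exp(t). En prenant d/dt de a(t), nous trouvons j(t) = 4·exp(t). En utilisant j(t) = 4·exp(t) et en substituant t = log(4), nous trouvons j = 16.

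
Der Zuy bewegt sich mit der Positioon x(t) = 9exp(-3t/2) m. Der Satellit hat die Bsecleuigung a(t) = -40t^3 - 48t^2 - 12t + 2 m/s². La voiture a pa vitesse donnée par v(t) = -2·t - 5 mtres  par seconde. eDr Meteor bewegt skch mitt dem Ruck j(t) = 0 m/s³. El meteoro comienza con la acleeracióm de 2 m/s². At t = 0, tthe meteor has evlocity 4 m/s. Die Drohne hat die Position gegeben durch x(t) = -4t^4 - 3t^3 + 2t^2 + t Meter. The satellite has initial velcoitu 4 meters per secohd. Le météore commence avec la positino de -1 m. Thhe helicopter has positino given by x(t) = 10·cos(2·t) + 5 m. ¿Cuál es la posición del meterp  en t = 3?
Para resolver esto, necesitamos tomar 3 integrales de nuestra ecuación de la sacudida j(t) = 0. La antiderivada de la sacudida, con a(0) = 2, da la aceleración: a(t) = 2. La integral de la aceleración es la velocidad. Usando v(0) = 4, obtenemos v(t) = 2·t + 4. La antiderivada de la velocidad es la posición. Usando x(0) = -1, obtenemos x(t) = t^2 + 4·t - 1. De la ecuación de la posición x(t) = t^2 + 4·t - 1, sustituimos t = 3 para obtener x = 20.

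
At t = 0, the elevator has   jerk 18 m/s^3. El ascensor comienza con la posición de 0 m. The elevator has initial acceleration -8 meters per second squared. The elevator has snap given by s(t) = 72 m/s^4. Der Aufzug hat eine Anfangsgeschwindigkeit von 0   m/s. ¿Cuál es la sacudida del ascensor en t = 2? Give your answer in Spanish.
Partiendo del snap s(t) = 72, tomamos 1 integral. Tomando ∫s(t)dt y aplicando j(0) = 18, encontramos j(t) = 72·t + 18. Usando j(t) = 72·t + 18 y sustituyendo t = 2, encontramos j = 162.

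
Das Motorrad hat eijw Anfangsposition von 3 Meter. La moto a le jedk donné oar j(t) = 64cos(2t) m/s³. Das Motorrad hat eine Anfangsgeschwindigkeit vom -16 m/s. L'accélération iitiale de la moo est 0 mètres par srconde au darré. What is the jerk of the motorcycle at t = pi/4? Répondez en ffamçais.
En utilisant j(t) = 64·cos(2·t) et en substituant t = pi/4, nous trouvons j = 0.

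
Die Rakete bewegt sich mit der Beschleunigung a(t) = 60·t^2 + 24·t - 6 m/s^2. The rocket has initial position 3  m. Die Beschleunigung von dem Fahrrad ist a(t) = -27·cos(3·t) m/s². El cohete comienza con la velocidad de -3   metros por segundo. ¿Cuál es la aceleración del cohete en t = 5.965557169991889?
Tenemos la aceleración a(t) = 60·t^2 + 24·t - 6. Sustituyendo t = 5.965557169991889: a(5.965557169991889) = 2272.44571298630.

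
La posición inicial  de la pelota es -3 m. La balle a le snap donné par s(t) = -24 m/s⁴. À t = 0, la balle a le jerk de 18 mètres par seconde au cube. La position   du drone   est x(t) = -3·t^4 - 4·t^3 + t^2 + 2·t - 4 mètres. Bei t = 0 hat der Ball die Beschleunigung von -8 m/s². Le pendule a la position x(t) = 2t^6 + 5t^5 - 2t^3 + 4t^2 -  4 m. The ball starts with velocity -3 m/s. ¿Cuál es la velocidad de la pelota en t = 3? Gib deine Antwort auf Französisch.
Pour résoudre ceci, nous devons prendre 3 primitives de notre équation du snap s(t) = -24. L'intégrale du snap, avec j(0) = 18, donne le jerk: j(t) = 18 - 24·t. En prenant ∫j(t)dt et en appliquant a(0) = -8, nous trouvons a(t) = -12·t^2 + 18·t - 8. En prenant ∫a(t)dt et en appliquant v(0) = -3, nous trouvons v(t) = -4·t^3 + 9·t^2 - 8·t - 3. Nous avons la vitesse v(t) = -4·t^3 + 9·t^2 - 8·t - 3. En substituant t = 3: v(3) = -54.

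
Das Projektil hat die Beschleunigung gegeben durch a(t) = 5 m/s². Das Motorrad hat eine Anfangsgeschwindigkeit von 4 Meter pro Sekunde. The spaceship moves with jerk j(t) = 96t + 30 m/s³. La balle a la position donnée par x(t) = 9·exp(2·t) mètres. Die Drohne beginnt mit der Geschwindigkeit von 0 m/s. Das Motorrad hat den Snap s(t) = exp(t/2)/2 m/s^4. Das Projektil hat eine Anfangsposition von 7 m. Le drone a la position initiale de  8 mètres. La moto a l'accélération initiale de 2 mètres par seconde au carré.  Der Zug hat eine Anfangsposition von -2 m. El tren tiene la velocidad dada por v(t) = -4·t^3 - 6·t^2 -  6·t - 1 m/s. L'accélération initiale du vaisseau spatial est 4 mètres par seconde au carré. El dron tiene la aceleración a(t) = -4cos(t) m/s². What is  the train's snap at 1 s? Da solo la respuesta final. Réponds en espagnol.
El snap en t = 1 es s = -24.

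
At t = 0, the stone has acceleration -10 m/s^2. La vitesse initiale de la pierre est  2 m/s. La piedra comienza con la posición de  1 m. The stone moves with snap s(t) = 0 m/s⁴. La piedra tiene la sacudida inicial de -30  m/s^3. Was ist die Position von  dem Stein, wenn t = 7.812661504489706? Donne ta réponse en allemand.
Wir müssen die Stammfunktion unserer Gleichung für den Snap s(t) = 0 4-mal finden. Mit ∫s(t)dt und Anwendung von j(0) = -30, finden wir j(t) = -30. Durch Integration von dem Ruck und Verwendung der Anfangsbedingung a(0) = -10, erhalten wir a(t) = -30·t - 10. Mit ∫a(t)dt und Anwendung von v(0) = 2, finden wir v(t) = -15·t^2 - 10·t + 2. Durch Integration von der Geschwindigkeit und Verwendung der Anfangsbedingung x(0) = 1, erhalten wir x(t) = -5·t^3 - 5·t^2 + 2·t + 1. Mit x(t) = -5·t^3 - 5·t^2 + 2·t + 1 und Einsetzen von t = 7.812661504489706, finden wir x = -2672.89673175849.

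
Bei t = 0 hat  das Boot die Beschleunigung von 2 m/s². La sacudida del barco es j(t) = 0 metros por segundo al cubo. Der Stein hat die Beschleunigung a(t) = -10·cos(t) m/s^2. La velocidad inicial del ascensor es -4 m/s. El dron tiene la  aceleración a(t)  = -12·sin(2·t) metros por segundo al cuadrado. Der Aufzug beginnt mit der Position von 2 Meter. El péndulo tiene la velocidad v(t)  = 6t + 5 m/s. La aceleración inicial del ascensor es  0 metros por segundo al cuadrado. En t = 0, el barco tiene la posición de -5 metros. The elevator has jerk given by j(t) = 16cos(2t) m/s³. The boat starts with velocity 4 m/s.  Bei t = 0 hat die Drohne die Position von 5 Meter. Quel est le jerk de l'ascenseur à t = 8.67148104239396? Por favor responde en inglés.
From the given jerk equation j(t) = 16·cos(2·t), we substitute t = 8.67148104239396 to get j = 1.02653427925971.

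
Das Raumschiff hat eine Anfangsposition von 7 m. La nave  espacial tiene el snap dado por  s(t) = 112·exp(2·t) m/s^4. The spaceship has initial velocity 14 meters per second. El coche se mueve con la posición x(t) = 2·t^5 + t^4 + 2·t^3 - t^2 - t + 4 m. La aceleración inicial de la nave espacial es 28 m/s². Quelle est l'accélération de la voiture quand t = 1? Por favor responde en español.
Debemos derivar nuestra ecuación de la posición x(t) = 2·t^5 + t^4 + 2·t^3 - t^2 - t + 4 2 veces. Tomando d/dt de x(t), encontramos v(t) = 10·t^4 + 4·t^3 + 6·t^2 - 2·t - 1. La derivada de la velocidad da la aceleración: a(t) = 40·t^3 + 12·t^2 + 12·t - 2. De la ecuación de la aceleración a(t) = 40·t^3 + 12·t^2 + 12·t - 2, sustituimos t = 1 para obtener a = 62.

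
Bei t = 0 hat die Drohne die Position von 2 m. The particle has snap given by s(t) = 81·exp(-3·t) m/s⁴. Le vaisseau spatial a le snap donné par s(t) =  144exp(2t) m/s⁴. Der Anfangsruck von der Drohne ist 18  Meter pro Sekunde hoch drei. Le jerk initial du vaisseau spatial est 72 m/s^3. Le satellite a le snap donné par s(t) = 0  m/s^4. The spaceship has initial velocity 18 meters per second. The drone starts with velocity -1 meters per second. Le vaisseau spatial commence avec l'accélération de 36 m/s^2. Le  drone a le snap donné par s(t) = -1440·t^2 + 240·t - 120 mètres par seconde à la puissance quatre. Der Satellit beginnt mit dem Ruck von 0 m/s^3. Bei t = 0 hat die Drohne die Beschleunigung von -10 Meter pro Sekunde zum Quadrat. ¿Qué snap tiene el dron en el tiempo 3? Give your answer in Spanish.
De la ecuación del snap s(t) = -1440·t^2 + 240·t - 120, sustituimos t = 3 para obtener s = -12360.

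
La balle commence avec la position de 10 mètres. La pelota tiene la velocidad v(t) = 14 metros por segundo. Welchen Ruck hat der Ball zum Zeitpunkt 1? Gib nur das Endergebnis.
Die Antwort ist 0.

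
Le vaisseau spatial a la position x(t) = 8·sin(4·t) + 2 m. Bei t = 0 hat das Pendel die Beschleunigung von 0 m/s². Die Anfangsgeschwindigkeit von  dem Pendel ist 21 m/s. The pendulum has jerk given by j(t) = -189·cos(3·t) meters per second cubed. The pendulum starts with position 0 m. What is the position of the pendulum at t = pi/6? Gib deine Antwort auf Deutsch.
Wir müssen unsere Gleichung für den Ruck j(t) = -189·cos(3·t) 3-mal integrieren. Mit ∫j(t)dt und Anwendung von a(0) = 0, finden wir a(t) = -63·sin(3·t). Mit ∫a(t)dt und Anwendung von v(0) = 21, finden wir v(t) = 21·cos(3·t). Die Stammfunktion von der Geschwindigkeit ist die Position. Mit x(0) = 0 erhalten wir x(t) = 7·sin(3·t). Aus der Gleichung für die Position x(t) = 7·sin(3·t), setzen wir t = pi/6 ein und erhalten x = 7.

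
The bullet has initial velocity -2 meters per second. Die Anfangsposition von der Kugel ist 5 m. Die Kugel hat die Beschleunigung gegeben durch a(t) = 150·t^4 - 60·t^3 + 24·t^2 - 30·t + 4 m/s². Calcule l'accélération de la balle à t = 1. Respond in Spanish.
Tenemos la aceleración a(t) = 150·t^4 - 60·t^3 + 24·t^2 - 30·t + 4. Sustituyendo t = 1: a(1) = 88.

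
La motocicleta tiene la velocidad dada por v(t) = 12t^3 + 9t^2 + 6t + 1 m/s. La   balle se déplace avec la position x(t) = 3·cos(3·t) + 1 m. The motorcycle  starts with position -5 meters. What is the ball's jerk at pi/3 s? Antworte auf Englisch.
Starting from position x(t) = 3·cos(3·t) + 1, we take 3 derivatives. Taking d/dt of x(t), we find v(t) = -9·sin(3·t). Differentiating velocity, we get acceleration: a(t) = -27·cos(3·t). The derivative of acceleration gives jerk: j(t) = 81·sin(3·t). Using j(t) = 81·sin(3·t) and substituting t = pi/3, we find j = 0.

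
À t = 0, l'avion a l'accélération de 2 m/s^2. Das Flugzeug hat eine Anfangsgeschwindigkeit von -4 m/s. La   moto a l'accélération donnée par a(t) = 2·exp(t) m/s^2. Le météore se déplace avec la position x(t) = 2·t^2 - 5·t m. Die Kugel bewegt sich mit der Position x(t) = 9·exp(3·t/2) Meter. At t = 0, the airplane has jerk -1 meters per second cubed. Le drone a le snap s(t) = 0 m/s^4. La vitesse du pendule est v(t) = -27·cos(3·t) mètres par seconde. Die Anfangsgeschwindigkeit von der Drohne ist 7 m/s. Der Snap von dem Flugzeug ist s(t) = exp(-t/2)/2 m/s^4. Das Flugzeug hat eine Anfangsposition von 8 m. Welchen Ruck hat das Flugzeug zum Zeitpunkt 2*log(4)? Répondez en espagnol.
Necesitamos integrar nuestra ecuación del snap s(t) = exp(-t/2)/2 1 vez. La integral del snap, con j(0) = -1, da la sacudida: j(t) = -exp(-t/2). De la ecuación de la sacudida j(t) = -exp(-t/2), sustituimos t = 2*log(4) para obtener j = -1/4.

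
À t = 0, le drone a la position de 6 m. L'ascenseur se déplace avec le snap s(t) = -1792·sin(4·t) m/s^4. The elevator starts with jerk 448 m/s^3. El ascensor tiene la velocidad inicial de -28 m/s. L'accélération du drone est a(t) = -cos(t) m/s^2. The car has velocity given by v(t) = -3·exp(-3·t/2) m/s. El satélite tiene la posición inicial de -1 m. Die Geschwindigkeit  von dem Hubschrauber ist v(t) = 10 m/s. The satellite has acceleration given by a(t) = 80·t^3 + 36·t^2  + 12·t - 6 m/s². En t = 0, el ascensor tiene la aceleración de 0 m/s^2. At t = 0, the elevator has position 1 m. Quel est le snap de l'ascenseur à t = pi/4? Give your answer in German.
Wir haben den Snap s(t) = -1792·sin(4·t). Durch Einsetzen von t = pi/4: s(pi/4) = 0.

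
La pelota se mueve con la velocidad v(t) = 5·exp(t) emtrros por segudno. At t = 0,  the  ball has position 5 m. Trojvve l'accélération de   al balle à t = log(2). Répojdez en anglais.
We must differentiate our velocity equation v(t) = 5·exp(t) 1 time. Differentiating velocity, we get acceleration: a(t) = 5·exp(t). Using a(t) = 5·exp(t) and substituting t = log(2), we find a = 10.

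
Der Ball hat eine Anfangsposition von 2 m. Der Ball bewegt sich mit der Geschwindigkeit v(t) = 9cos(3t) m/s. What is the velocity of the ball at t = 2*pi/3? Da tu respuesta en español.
Usando v(t) = 9·cos(3·t) y sustituyendo t = 2*pi/3, encontramos v = 9.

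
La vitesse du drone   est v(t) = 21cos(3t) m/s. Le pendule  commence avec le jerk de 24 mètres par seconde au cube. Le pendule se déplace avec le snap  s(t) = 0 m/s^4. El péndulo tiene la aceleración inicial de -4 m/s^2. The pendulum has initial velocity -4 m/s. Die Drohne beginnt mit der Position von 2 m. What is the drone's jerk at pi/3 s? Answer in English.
We must differentiate our velocity equation v(t) = 21·cos(3·t) 2 times. Differentiating velocity, we get acceleration: a(t) = -63·sin(3·t). Differentiating acceleration, we get jerk: j(t) = -189·cos(3·t). We have jerk j(t) = -189·cos(3·t). Substituting t = pi/3: j(pi/3) = 189.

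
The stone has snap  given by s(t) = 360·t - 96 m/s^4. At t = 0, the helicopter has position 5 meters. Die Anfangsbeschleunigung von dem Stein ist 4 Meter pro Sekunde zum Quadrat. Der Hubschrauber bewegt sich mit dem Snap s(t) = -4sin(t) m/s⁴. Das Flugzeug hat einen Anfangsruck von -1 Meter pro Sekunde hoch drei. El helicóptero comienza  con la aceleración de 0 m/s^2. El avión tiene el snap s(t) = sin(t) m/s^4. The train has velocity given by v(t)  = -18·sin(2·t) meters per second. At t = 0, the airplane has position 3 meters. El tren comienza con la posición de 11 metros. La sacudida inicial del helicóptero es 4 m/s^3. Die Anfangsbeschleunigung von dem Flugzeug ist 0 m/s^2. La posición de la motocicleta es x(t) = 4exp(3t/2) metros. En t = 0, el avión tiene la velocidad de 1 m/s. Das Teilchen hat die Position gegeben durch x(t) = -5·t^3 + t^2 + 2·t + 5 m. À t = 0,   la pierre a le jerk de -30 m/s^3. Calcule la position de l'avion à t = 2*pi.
Nous devons trouver la primitive de notre équation du snap s(t) = sin(t) 4 fois. En intégrant le snap et en utilisant la condition initiale j(0) = -1, nous obtenons j(t) = -cos(t). L'intégrale du jerk, avec a(0) = 0, donne l'accélération: a(t) = -sin(t). La primitive de l'accélération, avec v(0) = 1, donne la vitesse: v(t) = cos(t). En prenant ∫v(t)dt et en appliquant x(0) = 3, nous trouvons x(t) = sin(t) + 3. Nous avons la position x(t) = sin(t) + 3. En substituant t = 2*pi: x(2*pi) = 3.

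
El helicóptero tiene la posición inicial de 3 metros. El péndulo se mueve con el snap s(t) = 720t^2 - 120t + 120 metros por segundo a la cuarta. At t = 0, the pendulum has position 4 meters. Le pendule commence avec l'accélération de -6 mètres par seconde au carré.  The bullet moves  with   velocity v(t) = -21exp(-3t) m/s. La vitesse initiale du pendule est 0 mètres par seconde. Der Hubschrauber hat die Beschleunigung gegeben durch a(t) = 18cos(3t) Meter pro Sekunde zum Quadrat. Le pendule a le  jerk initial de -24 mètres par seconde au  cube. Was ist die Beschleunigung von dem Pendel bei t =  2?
Um dies zu lösen, müssen wir 2 Integrale unserer Gleichung für den Snap s(t) = 720·t^2 - 120·t + 120 finden. Die Stammfunktion von dem Snap ist der Ruck. Mit j(0) = -24 erhalten wir j(t) = 240·t^3 - 60·t^2 + 120·t - 24. Die Stammfunktion von dem Ruck, mit a(0) = -6, ergibt die Beschleunigung: a(t) = 60·t^4 - 20·t^3 + 60·t^2 - 24·t - 6. Mit a(t) = 60·t^4 - 20·t^3 + 60·t^2 - 24·t - 6 und Einsetzen von t = 2, finden wir a = 986.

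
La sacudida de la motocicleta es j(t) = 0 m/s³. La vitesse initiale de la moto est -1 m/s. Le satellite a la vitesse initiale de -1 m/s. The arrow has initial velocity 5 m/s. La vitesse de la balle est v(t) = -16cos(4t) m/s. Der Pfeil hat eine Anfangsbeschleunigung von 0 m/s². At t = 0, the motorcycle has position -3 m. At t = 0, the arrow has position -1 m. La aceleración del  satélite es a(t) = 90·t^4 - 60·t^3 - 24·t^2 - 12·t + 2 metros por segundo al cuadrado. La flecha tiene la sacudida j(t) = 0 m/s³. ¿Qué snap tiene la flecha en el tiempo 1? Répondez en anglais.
We must differentiate our jerk equation j(t) = 0 1 time. Differentiating jerk, we get snap: s(t) = 0. From the given snap equation s(t) = 0, we substitute t = 1 to get s = 0.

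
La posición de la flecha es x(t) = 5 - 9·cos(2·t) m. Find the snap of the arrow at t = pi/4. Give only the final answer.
The snap at t = pi/4 is s = 0.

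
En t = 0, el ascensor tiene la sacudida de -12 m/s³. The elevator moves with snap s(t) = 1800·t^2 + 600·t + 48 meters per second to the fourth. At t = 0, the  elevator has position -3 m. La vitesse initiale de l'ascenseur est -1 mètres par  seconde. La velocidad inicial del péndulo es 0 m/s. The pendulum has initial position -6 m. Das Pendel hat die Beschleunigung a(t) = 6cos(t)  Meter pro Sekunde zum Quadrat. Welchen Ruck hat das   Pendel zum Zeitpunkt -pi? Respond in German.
Um dies zu lösen, müssen wir 1 Ableitung unserer Gleichung für die Beschleunigung a(t) = 6·cos(t) nehmen. Die Ableitung von der Beschleunigung ergibt den Ruck: j(t) = -6·sin(t). Aus der Gleichung für den Ruck j(t) = -6·sin(t), setzen wir t = -pi ein und erhalten j = 0.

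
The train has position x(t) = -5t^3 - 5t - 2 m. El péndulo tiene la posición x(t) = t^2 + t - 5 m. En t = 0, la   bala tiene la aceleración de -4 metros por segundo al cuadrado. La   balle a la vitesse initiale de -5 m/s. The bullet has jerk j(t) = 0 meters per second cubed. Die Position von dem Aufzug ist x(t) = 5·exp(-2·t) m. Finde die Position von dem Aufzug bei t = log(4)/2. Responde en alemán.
Wir haben die Position x(t) = 5·exp(-2·t). Durch Einsetzen von t = log(4)/2: x(log(4)/2) = 5/4.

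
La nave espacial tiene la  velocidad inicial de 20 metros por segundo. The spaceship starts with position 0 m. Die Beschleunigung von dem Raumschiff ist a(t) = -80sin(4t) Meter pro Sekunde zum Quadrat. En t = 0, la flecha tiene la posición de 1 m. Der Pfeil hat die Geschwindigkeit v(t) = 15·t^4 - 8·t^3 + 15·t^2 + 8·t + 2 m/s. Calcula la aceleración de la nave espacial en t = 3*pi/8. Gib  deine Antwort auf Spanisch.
De la ecuación de la aceleración a(t) = -80·sin(4·t), sustituimos t = 3*pi/8 para obtener a = 80.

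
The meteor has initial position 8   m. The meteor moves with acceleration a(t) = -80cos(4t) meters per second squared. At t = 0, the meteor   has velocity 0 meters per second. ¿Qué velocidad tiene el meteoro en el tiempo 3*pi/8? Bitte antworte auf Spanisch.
Debemos encontrar la antiderivada de nuestra ecuación de la aceleración a(t) = -80·cos(4·t) 1 vez. Integrando la aceleración y usando la condición inicial v(0) = 0, obtenemos v(t) = -20·sin(4·t). Tenemos la velocidad v(t) = -20·sin(4·t). Sustituyendo t = 3*pi/8: v(3*pi/8) = 20.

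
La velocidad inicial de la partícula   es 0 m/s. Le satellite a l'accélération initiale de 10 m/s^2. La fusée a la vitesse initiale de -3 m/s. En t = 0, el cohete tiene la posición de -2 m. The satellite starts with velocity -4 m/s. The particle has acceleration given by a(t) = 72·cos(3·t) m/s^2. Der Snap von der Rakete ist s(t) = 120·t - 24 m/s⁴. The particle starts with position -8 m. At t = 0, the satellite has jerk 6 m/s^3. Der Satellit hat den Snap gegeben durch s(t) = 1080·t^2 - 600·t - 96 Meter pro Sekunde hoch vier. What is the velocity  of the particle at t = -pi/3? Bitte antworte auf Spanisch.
Partiendo de la aceleración a(t) = 72·cos(3·t), tomamos 1 antiderivada. La integral de la aceleración es la velocidad. Usando v(0) = 0, obtenemos v(t) = 24·sin(3·t). Usando v(t) = 24·sin(3·t) y sustituyendo t = -pi/3, encontramos v = 0.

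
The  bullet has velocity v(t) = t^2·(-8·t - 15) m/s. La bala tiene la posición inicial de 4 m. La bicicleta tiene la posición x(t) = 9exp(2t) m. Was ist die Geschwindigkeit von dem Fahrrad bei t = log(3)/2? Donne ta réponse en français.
En partant de la position x(t) = 9·exp(2·t), nous prenons 1 dérivée. La dérivée de la position donne la vitesse: v(t) = 18·exp(2·t). Nous avons la vitesse v(t) = 18·exp(2·t). En substituant t = log(3)/2: v(log(3)/2) = 54.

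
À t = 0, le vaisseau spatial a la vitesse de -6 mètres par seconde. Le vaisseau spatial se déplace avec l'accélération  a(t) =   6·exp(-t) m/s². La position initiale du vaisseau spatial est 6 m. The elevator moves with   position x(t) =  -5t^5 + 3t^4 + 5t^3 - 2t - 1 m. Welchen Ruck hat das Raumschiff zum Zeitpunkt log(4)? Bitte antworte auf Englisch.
To solve this, we need to take 1 derivative of our acceleration equation a(t) = 6·exp(-t). Taking d/dt of a(t), we find j(t) = -6·exp(-t). Using j(t) = -6·exp(-t) and substituting t = log(4), we find j = -3/2.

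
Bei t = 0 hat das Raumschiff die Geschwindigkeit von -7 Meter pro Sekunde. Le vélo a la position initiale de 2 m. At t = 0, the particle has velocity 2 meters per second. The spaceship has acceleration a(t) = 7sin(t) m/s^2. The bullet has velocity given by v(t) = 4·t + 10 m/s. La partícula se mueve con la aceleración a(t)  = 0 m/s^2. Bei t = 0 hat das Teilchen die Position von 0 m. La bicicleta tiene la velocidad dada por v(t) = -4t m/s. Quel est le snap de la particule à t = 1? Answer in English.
Starting from acceleration a(t) = 0, we take 2 derivatives. Differentiating acceleration, we get jerk: j(t) = 0. Differentiating jerk, we get snap: s(t) = 0. We have snap s(t) = 0. Substituting t = 1: s(1) = 0.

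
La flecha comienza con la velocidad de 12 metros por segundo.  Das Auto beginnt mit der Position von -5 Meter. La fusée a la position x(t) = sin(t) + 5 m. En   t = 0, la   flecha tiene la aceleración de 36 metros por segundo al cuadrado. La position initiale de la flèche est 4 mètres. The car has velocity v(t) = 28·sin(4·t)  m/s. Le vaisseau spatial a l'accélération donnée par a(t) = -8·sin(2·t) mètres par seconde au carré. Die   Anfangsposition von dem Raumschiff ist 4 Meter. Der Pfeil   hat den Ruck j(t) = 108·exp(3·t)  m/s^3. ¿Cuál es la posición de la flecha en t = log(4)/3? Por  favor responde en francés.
Nous devons intégrer notre équation du jerk j(t) = 108·exp(3·t) 3 fois. En intégrant le jerk et en utilisant la condition initiale a(0) = 36, nous obtenons a(t) = 36·exp(3·t). En intégrant l'accélération et en utilisant la condition initiale v(0) = 12, nous obtenons v(t) = 12·exp(3·t). En intégrant la vitesse et en utilisant la condition initiale x(0) = 4, nous obtenons x(t) = 4·exp(3·t). De l'équation de la position x(t) = 4·exp(3·t), nous substituons t = log(4)/3 pour obtenir x = 16.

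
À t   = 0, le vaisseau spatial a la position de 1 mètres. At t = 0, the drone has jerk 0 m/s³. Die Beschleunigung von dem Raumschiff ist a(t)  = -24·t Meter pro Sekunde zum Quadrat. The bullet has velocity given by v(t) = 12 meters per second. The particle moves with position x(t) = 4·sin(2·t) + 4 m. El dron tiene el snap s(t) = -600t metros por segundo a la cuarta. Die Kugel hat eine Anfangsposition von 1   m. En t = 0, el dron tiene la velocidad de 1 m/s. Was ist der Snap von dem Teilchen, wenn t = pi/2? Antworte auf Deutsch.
Wir müssen unsere Gleichung für die Position x(t) = 4·sin(2·t) + 4 4-mal ableiten. Die Ableitung von der Position ergibt die Geschwindigkeit: v(t) = 8·cos(2·t). Durch Ableiten von der Geschwindigkeit erhalten wir die Beschleunigung: a(t) = -16·sin(2·t). Durch Ableiten von der Beschleunigung erhalten wir den Ruck: j(t) = -32·cos(2·t). Die Ableitung von dem Ruck ergibt den Snap: s(t) = 64·sin(2·t). Mit s(t) = 64·sin(2·t) und Einsetzen von t = pi/2, finden wir s = 0.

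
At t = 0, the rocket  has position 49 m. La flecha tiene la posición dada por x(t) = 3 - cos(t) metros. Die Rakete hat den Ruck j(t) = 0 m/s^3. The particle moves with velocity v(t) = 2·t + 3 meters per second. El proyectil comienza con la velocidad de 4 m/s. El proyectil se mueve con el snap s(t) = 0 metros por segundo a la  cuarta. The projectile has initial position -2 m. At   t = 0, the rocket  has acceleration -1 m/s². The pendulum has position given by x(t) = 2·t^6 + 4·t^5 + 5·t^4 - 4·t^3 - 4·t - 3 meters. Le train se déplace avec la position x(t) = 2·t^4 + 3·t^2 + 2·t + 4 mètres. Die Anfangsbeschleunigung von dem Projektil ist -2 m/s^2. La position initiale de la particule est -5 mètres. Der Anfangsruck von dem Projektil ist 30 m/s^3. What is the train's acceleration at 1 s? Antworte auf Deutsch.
Um dies zu lösen, müssen wir 2 Ableitungen unserer Gleichung für die Position x(t) = 2·t^4 + 3·t^2 + 2·t + 4 nehmen. Durch Ableiten von der Position erhalten wir die Geschwindigkeit: v(t) = 8·t^3 + 6·t + 2. Durch Ableiten von der Geschwindigkeit erhalten wir die Beschleunigung: a(t) = 24·t^2 + 6. Wir haben die Beschleunigung a(t) = 24·t^2 + 6. Durch Einsetzen von t = 1: a(1) = 30.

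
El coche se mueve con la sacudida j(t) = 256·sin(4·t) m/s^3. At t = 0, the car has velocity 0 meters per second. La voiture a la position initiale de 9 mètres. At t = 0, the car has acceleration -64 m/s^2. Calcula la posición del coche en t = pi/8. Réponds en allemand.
Wir müssen das Integral unserer Gleichung für den Ruck j(t) = 256·sin(4·t) 3-mal finden. Die Stammfunktion von dem Ruck ist die Beschleunigung. Mit a(0) = -64 erhalten wir a(t) = -64·cos(4·t). Die Stammfunktion von der Beschleunigung ist die Geschwindigkeit. Mit v(0) = 0 erhalten wir v(t) = -16·sin(4·t). Mit ∫v(t)dt und Anwendung von x(0) = 9, finden wir x(t) = 4·cos(4·t) + 5. Aus der Gleichung für die Position x(t) = 4·cos(4·t) + 5, setzen wir t = pi/8 ein und erhalten x = 5.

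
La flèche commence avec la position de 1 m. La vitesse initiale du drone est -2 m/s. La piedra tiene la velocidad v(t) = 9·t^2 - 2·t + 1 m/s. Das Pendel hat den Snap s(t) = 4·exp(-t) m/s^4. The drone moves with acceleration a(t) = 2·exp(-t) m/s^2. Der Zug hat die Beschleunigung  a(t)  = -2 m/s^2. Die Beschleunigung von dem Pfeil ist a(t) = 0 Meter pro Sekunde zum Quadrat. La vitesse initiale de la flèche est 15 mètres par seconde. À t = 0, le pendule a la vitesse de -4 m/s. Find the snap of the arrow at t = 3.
To solve this, we need to take 2 derivatives of our acceleration equation a(t) = 0. Differentiating acceleration, we get jerk: j(t) = 0. The derivative of jerk gives snap: s(t) = 0. We have snap s(t) = 0. Substituting t = 3: s(3) = 0.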